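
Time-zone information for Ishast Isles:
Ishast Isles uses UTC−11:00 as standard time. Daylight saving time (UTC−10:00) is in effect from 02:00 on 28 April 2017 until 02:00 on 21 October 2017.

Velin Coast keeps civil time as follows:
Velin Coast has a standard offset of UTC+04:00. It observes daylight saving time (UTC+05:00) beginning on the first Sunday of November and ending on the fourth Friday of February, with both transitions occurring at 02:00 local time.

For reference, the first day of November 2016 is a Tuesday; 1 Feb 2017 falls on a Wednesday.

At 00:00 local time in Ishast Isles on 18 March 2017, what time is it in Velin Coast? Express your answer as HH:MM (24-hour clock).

18 March 2017 does not fall between 28 April and 21 October, so daylight saving is not in effect and Ishast Isles is at UTC−11:00.
00:00 Ishast Isles + 11h = 11:00 UTC.
1 November 2016 is a Tuesday, so the first Sunday is November 6.
1 February 2017 is a Wednesday, so the first Friday is February 3 and the fourth is February 24.
At the standard offset (UTC+04:00), 11:00 UTC + 4h = 15:00 Velin Coast standard time.
Daylight saving runs 6 November 2016 – 24 February 2017; the standard-time date in Velin Coast, 18 March 2017, is outside that window, so Velin Coast is on standard time at UTC+04:00.
11:00 UTC + 4h = 15:00 Velin Coast.

15:00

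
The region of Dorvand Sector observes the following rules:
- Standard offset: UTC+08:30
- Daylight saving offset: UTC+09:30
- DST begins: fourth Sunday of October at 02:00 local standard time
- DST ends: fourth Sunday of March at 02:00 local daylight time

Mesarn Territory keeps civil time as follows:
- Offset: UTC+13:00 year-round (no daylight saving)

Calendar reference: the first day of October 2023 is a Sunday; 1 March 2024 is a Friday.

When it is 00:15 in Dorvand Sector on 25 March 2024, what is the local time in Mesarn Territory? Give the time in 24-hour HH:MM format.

04:45

1 October 2023 is a Sunday, so the first Sunday is October 1 and the fourth is October 22.
1 March 2024 is a Friday, so the first Sunday is March 3 and the fourth is March 24.
Daylight saving runs 22 October 2023 – 24 March 2024; 25 March 2024 is outside that window, so Dorvand Sector is on standard time at UTC+08:30.
00:15 Dorvand Sector − 8h30m = 15:45 UTC (rolling into the previous day, 24 March 2024).
Mesarn Territory has no daylight saving, so its offset is UTC+13:00 year-round.
15:45 UTC + 13h = 04:45 Mesarn Territory (rolling into the next day, 25 March 2024).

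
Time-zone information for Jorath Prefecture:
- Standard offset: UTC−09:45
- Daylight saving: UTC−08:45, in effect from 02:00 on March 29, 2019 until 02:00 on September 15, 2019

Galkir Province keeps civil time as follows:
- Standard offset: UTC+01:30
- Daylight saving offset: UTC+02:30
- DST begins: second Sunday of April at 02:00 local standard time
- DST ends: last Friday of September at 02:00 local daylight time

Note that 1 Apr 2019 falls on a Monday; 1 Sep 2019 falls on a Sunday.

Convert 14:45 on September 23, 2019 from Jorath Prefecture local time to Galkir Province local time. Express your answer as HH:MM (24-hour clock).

03:00

September 23, 2019 does not fall between 29 March and 15 September, so daylight saving is not in effect and Jorath Prefecture is at UTC−09:45.
14:45 Jorath Prefecture + 9h45m = 00:30 UTC (rolling into the next day, 24 September 2019).
1 April 2019 is a Monday, so the first Sunday is April 7 and the second is April 14.
1 September 2019 is a Sunday, so Fridays fall on 6, 13, 20, 27; the last is September 27.
At the standard offset (UTC+01:30), 00:30 UTC + 1h30m = 02:00 Galkir Province standard time.
The standard-time date in Galkir Province, September 24, 2019, falls between 14 April and 27 September, so daylight saving is in effect and Galkir Province is at UTC+02:30.
00:30 UTC + 2h30m = 03:00 Galkir Province.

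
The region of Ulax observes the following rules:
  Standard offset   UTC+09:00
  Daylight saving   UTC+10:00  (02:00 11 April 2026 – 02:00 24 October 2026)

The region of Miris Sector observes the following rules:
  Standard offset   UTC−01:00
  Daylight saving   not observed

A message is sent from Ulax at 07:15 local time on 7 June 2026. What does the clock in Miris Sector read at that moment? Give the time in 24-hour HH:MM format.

7 June 2026 lies within the daylight-saving period (11 April – 24 October), so Ulax is on daylight time, UTC+10:00.
07:15 Ulax − 10h = 21:15 UTC (rolling into the previous day, 6 June 2026).
Miris Sector has no daylight saving, so its offset is UTC−01:00 year-round.
21:15 UTC − 1h = 20:15 Miris Sector.

20:15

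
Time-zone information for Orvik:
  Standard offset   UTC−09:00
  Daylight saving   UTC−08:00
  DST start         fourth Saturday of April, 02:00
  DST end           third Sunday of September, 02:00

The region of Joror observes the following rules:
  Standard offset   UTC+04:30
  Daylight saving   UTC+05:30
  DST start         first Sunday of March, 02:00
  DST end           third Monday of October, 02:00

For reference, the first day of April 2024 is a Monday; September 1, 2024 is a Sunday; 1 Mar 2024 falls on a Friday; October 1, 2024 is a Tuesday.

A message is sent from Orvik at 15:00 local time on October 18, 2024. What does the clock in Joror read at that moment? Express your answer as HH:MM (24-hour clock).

05:30

1 April 2024 is a Monday, so the first Saturday is April 6 and the fourth is April 27.
1 September 2024 is a Sunday, so the first Sunday is September 1 and the third is September 15.
Daylight saving runs 27 April – 15 September; October 18, 2024 is outside that window, so Orvik is on standard time at UTC−09:00.
15:00 Orvik + 9h = 00:00 UTC (rolling into the next day, 19 October 2024).
1 March 2024 is a Friday, so the first Sunday is March 3.
1 October 2024 is a Tuesday, so the first Monday is October 7 and the third is October 21.
At the standard offset (UTC+04:30), 00:00 UTC + 4h30m = 04:30 Joror standard time.
The standard-time date in Joror, October 19, 2024, lies within the daylight-saving period (3 March – 21 October), so Joror is on daylight time, UTC+05:30.
00:00 UTC + 5h30m = 05:30 Joror.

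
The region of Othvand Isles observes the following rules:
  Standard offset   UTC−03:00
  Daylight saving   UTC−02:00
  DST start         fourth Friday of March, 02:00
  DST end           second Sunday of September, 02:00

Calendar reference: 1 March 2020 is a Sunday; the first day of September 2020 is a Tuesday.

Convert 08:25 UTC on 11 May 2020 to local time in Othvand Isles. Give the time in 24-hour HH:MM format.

06:25

1 March 2020 is a Sunday, so the first Friday is March 6 and the fourth is March 27.
1 September 2020 is a Tuesday, so the first Sunday is September 6 and the second is September 13.
At the standard offset (UTC−03:00), 08:25 UTC − 3h = 05:25 Othvand Isles standard time.
The standard-time date in Othvand Isles, 11 May 2020, lies within the daylight-saving period (27 March – 13 September), so Othvand Isles is on daylight time, UTC−02:00.
08:25 UTC − 2h = 06:25 local.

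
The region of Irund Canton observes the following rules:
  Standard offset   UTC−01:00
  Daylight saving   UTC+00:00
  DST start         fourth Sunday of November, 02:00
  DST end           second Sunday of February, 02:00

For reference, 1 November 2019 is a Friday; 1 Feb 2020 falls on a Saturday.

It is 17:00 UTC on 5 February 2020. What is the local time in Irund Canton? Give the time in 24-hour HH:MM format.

17:00

1 November 2019 is a Friday, so the first Sunday is November 3 and the fourth is November 24.
1 February 2020 is a Saturday, so the first Sunday is February 2 and the second is February 9.
At the standard offset (UTC−01:00), 17:00 UTC − 1h = 16:00 Irund Canton standard time.
Daylight saving runs 24 November 2019 – 9 February 2020; the standard-time date in Irund Canton, 5 February 2020, is inside that window, so Irund Canton is at UTC+00:00.
17:00 UTC + 0h = 17:00 local.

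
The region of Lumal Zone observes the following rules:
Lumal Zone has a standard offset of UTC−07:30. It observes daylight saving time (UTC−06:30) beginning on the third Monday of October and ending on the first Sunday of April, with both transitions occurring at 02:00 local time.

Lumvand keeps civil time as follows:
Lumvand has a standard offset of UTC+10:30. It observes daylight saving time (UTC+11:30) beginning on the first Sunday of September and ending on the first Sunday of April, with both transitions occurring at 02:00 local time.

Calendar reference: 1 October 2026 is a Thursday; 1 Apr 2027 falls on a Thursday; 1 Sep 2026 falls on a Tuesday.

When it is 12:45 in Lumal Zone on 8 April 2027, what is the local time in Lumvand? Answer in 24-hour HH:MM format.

06:45

1 October 2026 is a Thursday, so the first Monday is October 5 and the third is October 19.
1 April 2027 is a Thursday, so the first Sunday is April 4.
8 April 2027 is outside the daylight-saving period (19 October 2026 – 4 April 2027), so Lumal Zone is on standard time, UTC−07:30.
12:45 Lumal Zone + 7h30m = 20:15 UTC.
1 September 2026 is a Tuesday, so the first Sunday is September 6.
1 April 2027 is a Thursday, so the first Sunday is April 4.
At the standard offset (UTC+10:30), 20:15 UTC + 10h30m = 06:45 Lumvand standard time (rolling into the next day, 9 April 2027).
The standard-time date in Lumvand, 9 April 2027, is outside the daylight-saving period (6 September 2026 – 4 April 2027), so Lumvand is on standard time, UTC+10:30.
20:15 UTC + 10h30m = 06:45 Lumvand (rolling into the next day, 9 April 2027).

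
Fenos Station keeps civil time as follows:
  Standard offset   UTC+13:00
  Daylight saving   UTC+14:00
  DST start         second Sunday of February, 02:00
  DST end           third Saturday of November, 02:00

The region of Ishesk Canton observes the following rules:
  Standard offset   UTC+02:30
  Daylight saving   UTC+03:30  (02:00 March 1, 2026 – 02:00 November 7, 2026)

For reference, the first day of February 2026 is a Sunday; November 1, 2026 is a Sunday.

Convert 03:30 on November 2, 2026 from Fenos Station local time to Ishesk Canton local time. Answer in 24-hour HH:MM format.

17:00

1 February 2026 is a Sunday, so the first Sunday is February 1 and the second is February 8.
1 November 2026 is a Sunday, so the first Saturday is November 7 and the third is November 21.
November 2, 2026 lies within the daylight-saving period (8 February – 21 November), so Fenos Station is on daylight time, UTC+14:00.
03:30 Fenos Station − 14h = 13:30 UTC (rolling into the previous day, 1 November 2026).
At the standard offset (UTC+02:30), 13:30 UTC + 2h30m = 16:00 Ishesk Canton standard time.
The standard-time date in Ishesk Canton, November 1, 2026, lies within the daylight-saving period (1 March – 7 November), so Ishesk Canton is on daylight time, UTC+03:30.
13:30 UTC + 3h30m = 17:00 Ishesk Canton.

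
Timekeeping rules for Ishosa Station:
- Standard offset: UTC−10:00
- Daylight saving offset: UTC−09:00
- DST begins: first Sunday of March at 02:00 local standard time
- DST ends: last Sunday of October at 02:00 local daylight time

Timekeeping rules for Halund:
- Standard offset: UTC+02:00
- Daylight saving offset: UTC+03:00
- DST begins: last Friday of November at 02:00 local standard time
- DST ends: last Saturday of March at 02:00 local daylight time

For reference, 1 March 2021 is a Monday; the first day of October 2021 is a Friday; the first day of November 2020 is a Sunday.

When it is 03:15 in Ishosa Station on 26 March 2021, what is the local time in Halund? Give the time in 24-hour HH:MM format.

15:15

1 March 2021 is a Monday, so the first Sunday is March 7.
1 October 2021 is a Friday, so Sundays fall on 3, 10, 17, 24, 31; the last is October 31.
Daylight saving runs 7 March – 31 October; 26 March 2021 is inside that window, so Ishosa Station is at UTC−09:00.
03:15 Ishosa Station + 9h = 12:15 UTC.
1 November 2020 is a Sunday, so Fridays fall on 6, 13, 20, 27; the last is November 27.
1 March 2021 is a Monday, so Saturdays fall on 6, 13, 20, 27; the last is March 27.
At the standard offset (UTC+02:00), 12:15 UTC + 2h = 14:15 Halund standard time.
The standard-time date in Halund, 26 March 2021, falls between 27 November 2020 and 27 March 2021, so daylight saving is in effect and Halund is at UTC+03:00.
12:15 UTC + 3h = 15:15 Halund.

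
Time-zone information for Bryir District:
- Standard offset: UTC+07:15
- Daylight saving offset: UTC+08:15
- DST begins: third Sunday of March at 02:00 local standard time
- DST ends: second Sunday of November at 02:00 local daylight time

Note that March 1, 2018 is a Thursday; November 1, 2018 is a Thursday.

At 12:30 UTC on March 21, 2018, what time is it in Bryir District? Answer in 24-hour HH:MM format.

1 March 2018 is a Thursday, so the first Sunday is March 4 and the third is March 18.
1 November 2018 is a Thursday, so the first Sunday is November 4 and the second is November 11.
At the standard offset (UTC+07:15), 12:30 UTC + 7h15m = 19:45 Bryir District standard time.
The standard-time date in Bryir District, March 21, 2018, falls between 18 March and 11 November, so daylight saving is in effect and Bryir District is at UTC+08:15.
12:30 UTC + 8h15m = 20:45 local.

20:45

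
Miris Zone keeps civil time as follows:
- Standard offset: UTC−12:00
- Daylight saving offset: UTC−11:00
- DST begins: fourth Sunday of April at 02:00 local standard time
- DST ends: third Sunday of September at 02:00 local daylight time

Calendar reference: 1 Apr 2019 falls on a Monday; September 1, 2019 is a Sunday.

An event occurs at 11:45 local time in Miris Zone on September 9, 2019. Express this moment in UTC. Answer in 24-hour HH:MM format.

1 April 2019 is a Monday, so the first Sunday is April 7 and the fourth is April 28.
1 September 2019 is a Sunday, so the first Sunday is September 1 and the third is September 15.
September 9, 2019 falls between 28 April and 15 September, so daylight saving is in effect and Miris Zone is at UTC−11:00.
11:45 local + 11h = 22:45 UTC.

22:45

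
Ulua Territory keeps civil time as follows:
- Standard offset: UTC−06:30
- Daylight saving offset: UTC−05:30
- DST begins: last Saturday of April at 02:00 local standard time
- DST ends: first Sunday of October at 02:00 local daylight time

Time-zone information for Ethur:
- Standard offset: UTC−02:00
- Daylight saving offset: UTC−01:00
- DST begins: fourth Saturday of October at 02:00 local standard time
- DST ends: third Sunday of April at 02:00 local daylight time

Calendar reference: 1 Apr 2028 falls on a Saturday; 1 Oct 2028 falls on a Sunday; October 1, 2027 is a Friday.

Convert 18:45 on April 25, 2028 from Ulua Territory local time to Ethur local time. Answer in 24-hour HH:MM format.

23:15

1 April 2028 is a Saturday, so Saturdays fall on 1, 8, 15, 22, 29; the last is April 29.
1 October 2028 is a Sunday, so the first Sunday is October 1.
April 25, 2028 is outside the daylight-saving period (29 April – 1 October), so Ulua Territory is on standard time, UTC−06:30.
18:45 Ulua Territory + 6h30m = 01:15 UTC (rolling into the next day, 26 April 2028).
1 October 2027 is a Friday, so the first Saturday is October 2 and the fourth is October 23.
1 April 2028 is a Saturday, so the first Sunday is April 2 and the third is April 16.
At the standard offset (UTC−02:00), 01:15 UTC − 2h = 23:15 Ethur standard time (rolling into the previous day, 25 April 2028).
The standard-time date in Ethur, April 25, 2028, does not fall between 23 October 2027 and 16 April 2028, so daylight saving is not in effect and Ethur is at UTC−02:00.
01:15 UTC − 2h = 23:15 Ethur (rolling into the previous day, 25 April 2028).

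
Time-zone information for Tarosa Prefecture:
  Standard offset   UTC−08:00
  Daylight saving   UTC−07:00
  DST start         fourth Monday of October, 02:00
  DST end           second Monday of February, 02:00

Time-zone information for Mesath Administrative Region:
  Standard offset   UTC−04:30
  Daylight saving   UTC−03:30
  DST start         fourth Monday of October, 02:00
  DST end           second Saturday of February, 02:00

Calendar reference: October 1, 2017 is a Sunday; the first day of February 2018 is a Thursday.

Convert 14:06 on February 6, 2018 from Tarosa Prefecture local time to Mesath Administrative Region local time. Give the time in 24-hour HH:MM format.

1 October 2017 is a Sunday, so the first Monday is October 2 and the fourth is October 23.
1 February 2018 is a Thursday, so the first Monday is February 5 and the second is February 12.
February 6, 2018 lies within the daylight-saving period (23 October 2017 – 12 February 2018), so Tarosa Prefecture is on daylight time, UTC−07:00.
14:06 Tarosa Prefecture + 7h = 21:06 UTC.
1 October 2017 is a Sunday, so the first Monday is October 2 and the fourth is October 23.
1 February 2018 is a Thursday, so the first Saturday is February 3 and the second is February 10.
At the standard offset (UTC−04:30), 21:06 UTC − 4h30m = 16:36 Mesath Administrative Region standard time.
The standard-time date in Mesath Administrative Region, February 6, 2018, lies within the daylight-saving period (23 October 2017 – 10 February 2018), so Mesath Administrative Region is on daylight time, UTC−03:30.
21:06 UTC − 3h30m = 17:36 Mesath Administrative Region.

17:36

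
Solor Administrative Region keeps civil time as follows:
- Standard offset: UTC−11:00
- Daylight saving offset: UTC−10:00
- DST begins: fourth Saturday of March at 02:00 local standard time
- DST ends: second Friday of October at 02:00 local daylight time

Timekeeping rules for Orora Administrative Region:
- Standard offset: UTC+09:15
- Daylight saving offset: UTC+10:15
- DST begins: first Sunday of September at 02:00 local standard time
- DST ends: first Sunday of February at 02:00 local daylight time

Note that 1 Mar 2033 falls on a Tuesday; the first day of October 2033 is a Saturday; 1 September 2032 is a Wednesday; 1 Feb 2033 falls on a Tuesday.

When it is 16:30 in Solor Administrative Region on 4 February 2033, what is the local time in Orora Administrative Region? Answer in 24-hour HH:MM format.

13:45

1 March 2033 is a Tuesday, so the first Saturday is March 5 and the fourth is March 26.
1 October 2033 is a Saturday, so the first Friday is October 7 and the second is October 14.
Daylight saving runs 26 March – 14 October; 4 February 2033 is outside that window, so Solor Administrative Region is on standard time at UTC−11:00.
16:30 Solor Administrative Region + 11h = 03:30 UTC (rolling into the next day, 5 February 2033).
1 September 2032 is a Wednesday, so the first Sunday is September 5.
1 February 2033 is a Tuesday, so the first Sunday is February 6.
At the standard offset (UTC+09:15), 03:30 UTC + 9h15m = 12:45 Orora Administrative Region standard time.
Daylight saving runs 5 September 2032 – 6 February 2033; the standard-time date in Orora Administrative Region, 5 February 2033, is inside that window, so Orora Administrative Region is at UTC+10:15.
03:30 UTC + 10h15m = 13:45 Orora Administrative Region.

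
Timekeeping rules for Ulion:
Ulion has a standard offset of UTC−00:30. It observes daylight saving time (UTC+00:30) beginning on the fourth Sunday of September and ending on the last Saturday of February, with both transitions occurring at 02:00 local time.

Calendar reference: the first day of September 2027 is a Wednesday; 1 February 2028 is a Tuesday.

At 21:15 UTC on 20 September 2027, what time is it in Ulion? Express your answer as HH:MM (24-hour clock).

1 September 2027 is a Wednesday, so the first Sunday is September 5 and the fourth is September 26.
1 February 2028 is a Tuesday, so Saturdays fall on 5, 12, 19, 26; the last is February 26.
At the standard offset (UTC−00:30), 21:15 UTC − 0h30m = 20:45 Ulion standard time.
The standard-time date in Ulion, 20 September 2027, is outside the daylight-saving period (26 September 2027 – 26 February 2028), so Ulion is on standard time, UTC−00:30.
21:15 UTC − 0h30m = 20:45 local.

20:45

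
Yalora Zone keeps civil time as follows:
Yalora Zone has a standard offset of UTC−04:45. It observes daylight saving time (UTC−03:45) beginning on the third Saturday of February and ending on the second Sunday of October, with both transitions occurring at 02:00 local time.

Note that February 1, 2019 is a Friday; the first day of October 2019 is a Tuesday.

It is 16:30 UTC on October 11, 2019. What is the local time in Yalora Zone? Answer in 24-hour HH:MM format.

12:45

1 February 2019 is a Friday, so the first Saturday is February 2 and the third is February 16.
1 October 2019 is a Tuesday, so the first Sunday is October 6 and the second is October 13.
At the standard offset (UTC−04:45), 16:30 UTC − 4h45m = 11:45 Yalora Zone standard time.
The standard-time date in Yalora Zone, October 11, 2019, falls between 16 February and 13 October, so daylight saving is in effect and Yalora Zone is at UTC−03:45.
16:30 UTC − 3h45m = 12:45 local.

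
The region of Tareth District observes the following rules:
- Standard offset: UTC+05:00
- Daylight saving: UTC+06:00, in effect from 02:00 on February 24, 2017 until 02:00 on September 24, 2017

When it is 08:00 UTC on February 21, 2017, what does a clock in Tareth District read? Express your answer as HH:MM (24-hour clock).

At the standard offset (UTC+05:00), 08:00 UTC + 5h = 13:00 Tareth District standard time.
Daylight saving runs 24 February – 24 September; the standard-time date in Tareth District, February 21, 2017, is outside that window, so Tareth District is on standard time at UTC+05:00.
08:00 UTC + 5h = 13:00 local.

13:00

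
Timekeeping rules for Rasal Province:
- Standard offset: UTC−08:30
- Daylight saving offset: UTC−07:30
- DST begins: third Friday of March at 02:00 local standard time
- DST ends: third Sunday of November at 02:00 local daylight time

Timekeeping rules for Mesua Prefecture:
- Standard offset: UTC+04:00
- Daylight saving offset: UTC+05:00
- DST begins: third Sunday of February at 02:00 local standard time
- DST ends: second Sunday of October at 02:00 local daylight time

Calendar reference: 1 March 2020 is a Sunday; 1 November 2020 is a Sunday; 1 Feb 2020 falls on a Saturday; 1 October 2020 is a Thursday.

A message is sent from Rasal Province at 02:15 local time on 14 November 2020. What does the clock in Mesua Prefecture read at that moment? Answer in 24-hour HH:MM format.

1 March 2020 is a Sunday, so the first Friday is March 6 and the third is March 20.
1 November 2020 is a Sunday, so the first Sunday is November 1 and the third is November 15.
Daylight saving runs 20 March – 15 November; 14 November 2020 is inside that window, so Rasal Province is at UTC−07:30.
02:15 Rasal Province + 7h30m = 09:45 UTC.
1 February 2020 is a Saturday, so the first Sunday is February 2 and the third is February 16.
1 October 2020 is a Thursday, so the first Sunday is October 4 and the second is October 11.
At the standard offset (UTC+04:00), 09:45 UTC + 4h = 13:45 Mesua Prefecture standard time.
The standard-time date in Mesua Prefecture, 14 November 2020, is outside the daylight-saving period (16 February – 11 October), so Mesua Prefecture is on standard time, UTC+04:00.
09:45 UTC + 4h = 13:45 Mesua Prefecture.

13:45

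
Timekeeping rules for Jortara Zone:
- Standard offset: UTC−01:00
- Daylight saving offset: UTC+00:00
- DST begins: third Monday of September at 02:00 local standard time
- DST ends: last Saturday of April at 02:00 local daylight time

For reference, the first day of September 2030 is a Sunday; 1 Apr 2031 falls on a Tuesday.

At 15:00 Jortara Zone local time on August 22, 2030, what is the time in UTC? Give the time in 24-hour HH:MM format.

16:00

1 September 2030 is a Sunday, so the first Monday is September 2 and the third is September 16.
1 April 2031 is a Tuesday, so Saturdays fall on 5, 12, 19, 26; the last is April 26.
August 22, 2030 is outside the daylight-saving period (16 September 2030 – 26 April 2031), so Jortara Zone is on standard time, UTC−01:00.
15:00 local + 1h = 16:00 UTC.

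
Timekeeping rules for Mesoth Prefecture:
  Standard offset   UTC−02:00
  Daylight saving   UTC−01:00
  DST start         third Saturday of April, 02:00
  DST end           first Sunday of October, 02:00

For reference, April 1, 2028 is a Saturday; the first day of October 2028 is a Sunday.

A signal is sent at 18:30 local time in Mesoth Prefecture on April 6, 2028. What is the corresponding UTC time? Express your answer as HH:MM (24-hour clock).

1 April 2028 is a Saturday, so the first Saturday is April 1 and the third is April 15.
1 October 2028 is a Sunday, so the first Sunday is October 1.
Daylight saving runs 15 April – 1 October; April 6, 2028 is outside that window, so Mesoth Prefecture is on standard time at UTC−02:00.
18:30 local + 2h = 20:30 UTC.

20:30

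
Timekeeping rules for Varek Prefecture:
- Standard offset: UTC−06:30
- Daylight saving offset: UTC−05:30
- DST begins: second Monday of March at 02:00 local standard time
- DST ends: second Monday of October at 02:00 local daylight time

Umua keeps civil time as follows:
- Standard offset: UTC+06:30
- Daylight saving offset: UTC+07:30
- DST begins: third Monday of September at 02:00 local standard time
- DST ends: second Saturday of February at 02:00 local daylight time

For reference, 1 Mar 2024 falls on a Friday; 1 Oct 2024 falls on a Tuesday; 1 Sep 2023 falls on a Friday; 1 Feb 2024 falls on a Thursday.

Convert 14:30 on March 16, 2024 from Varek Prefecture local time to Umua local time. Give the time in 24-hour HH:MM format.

1 March 2024 is a Friday, so the first Monday is March 4 and the second is March 11.
1 October 2024 is a Tuesday, so the first Monday is October 7 and the second is October 14.
March 16, 2024 lies within the daylight-saving period (11 March – 14 October), so Varek Prefecture is on daylight time, UTC−05:30.
14:30 Varek Prefecture + 5h30m = 20:00 UTC.
1 September 2023 is a Friday, so the first Monday is September 4 and the third is September 18.
1 February 2024 is a Thursday, so the first Saturday is February 3 and the second is February 10.
At the standard offset (UTC+06:30), 20:00 UTC + 6h30m = 02:30 Umua standard time (rolling into the next day, 17 March 2024).
The standard-time date in Umua, March 17, 2024, does not fall between 18 September 2023 and 10 February 2024, so daylight saving is not in effect and Umua is at UTC+06:30.
20:00 UTC + 6h30m = 02:30 Umua (rolling into the next day, 17 March 2024).

02:30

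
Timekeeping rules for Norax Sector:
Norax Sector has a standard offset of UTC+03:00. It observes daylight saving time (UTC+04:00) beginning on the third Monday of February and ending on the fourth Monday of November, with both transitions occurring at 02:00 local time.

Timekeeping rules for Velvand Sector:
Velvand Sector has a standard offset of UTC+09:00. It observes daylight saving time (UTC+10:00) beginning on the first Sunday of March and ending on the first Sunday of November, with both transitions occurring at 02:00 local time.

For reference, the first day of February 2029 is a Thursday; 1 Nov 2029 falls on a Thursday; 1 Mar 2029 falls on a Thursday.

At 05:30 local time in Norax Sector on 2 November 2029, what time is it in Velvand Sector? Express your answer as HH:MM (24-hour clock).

11:30

1 February 2029 is a Thursday, so the first Monday is February 5 and the third is February 19.
1 November 2029 is a Thursday, so the first Monday is November 5 and the fourth is November 26.
2 November 2029 falls between 19 February and 26 November, so daylight saving is in effect and Norax Sector is at UTC+04:00.
05:30 Norax Sector − 4h = 01:30 UTC.
1 March 2029 is a Thursday, so the first Sunday is March 4.
1 November 2029 is a Thursday, so the first Sunday is November 4.
At the standard offset (UTC+09:00), 01:30 UTC + 9h = 10:30 Velvand Sector standard time.
The standard-time date in Velvand Sector, 2 November 2029, falls between 4 March and 4 November, so daylight saving is in effect and Velvand Sector is at UTC+10:00.
01:30 UTC + 10h = 11:30 Velvand Sector.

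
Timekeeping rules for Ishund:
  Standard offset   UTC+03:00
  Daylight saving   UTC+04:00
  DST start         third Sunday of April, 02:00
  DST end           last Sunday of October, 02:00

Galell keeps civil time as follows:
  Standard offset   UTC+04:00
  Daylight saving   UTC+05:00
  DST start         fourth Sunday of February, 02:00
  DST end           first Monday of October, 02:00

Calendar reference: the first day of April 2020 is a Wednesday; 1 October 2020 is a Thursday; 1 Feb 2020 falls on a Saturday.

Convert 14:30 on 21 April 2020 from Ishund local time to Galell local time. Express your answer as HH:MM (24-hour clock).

15:30

1 April 2020 is a Wednesday, so the first Sunday is April 5 and the third is April 19.
1 October 2020 is a Thursday, so Sundays fall on 4, 11, 18, 25; the last is October 25.
21 April 2020 falls between 19 April and 25 October, so daylight saving is in effect and Ishund is at UTC+04:00.
14:30 Ishund − 4h = 10:30 UTC.
1 February 2020 is a Saturday, so the first Sunday is February 2 and the fourth is February 23.
1 October 2020 is a Thursday, so the first Monday is October 5.
At the standard offset (UTC+04:00), 10:30 UTC + 4h = 14:30 Galell standard time.
The standard-time date in Galell, 21 April 2020, falls between 23 February and 5 October, so daylight saving is in effect and Galell is at UTC+05:00.
10:30 UTC + 5h = 15:30 Galell.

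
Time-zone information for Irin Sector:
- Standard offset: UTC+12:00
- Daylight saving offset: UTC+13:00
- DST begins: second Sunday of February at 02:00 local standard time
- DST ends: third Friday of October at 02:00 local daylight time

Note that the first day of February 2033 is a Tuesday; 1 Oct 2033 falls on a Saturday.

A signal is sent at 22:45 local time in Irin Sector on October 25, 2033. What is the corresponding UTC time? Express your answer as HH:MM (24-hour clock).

10:45

1 February 2033 is a Tuesday, so the first Sunday is February 6 and the second is February 13.
1 October 2033 is a Saturday, so the first Friday is October 7 and the third is October 21.
October 25, 2033 is outside the daylight-saving period (13 February – 21 October), so Irin Sector is on standard time, UTC+12:00.
22:45 local − 12h = 10:45 UTC.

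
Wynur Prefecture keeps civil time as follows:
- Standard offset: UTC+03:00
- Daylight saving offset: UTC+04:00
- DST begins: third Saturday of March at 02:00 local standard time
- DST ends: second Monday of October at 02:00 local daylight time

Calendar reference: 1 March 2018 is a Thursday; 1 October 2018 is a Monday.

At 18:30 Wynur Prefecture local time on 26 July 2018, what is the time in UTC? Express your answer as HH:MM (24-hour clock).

14:30

1 March 2018 is a Thursday, so the first Saturday is March 3 and the third is March 17.
1 October 2018 is a Monday, so the first Monday is October 1 and the second is October 8.
26 July 2018 lies within the daylight-saving period (17 March – 8 October), so Wynur Prefecture is on daylight time, UTC+04:00.
18:30 local − 4h = 14:30 UTC.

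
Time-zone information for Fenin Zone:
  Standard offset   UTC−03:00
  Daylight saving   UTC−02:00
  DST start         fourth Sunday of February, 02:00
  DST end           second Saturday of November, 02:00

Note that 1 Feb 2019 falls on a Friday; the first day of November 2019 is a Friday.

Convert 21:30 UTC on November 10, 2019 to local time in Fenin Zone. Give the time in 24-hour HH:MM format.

18:30

1 February 2019 is a Friday, so the first Sunday is February 3 and the fourth is February 24.
1 November 2019 is a Friday, so the first Saturday is November 2 and the second is November 9.
At the standard offset (UTC−03:00), 21:30 UTC − 3h = 18:30 Fenin Zone standard time.
Daylight saving runs 24 February – 9 November; the standard-time date in Fenin Zone, November 10, 2019, is outside that window, so Fenin Zone is on standard time at UTC−03:00.
21:30 UTC − 3h = 18:30 local.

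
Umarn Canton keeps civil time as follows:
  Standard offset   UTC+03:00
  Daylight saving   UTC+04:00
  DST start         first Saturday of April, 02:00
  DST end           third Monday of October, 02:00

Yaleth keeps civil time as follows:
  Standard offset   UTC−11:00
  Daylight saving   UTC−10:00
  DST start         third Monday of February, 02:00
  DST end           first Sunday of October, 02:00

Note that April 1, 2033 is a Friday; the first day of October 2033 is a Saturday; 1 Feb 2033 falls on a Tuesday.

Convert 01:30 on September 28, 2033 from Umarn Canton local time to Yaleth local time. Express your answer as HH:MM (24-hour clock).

1 April 2033 is a Friday, so the first Saturday is April 2.
1 October 2033 is a Saturday, so the first Monday is October 3 and the third is October 17.
Daylight saving runs 2 April – 17 October; September 28, 2033 is inside that window, so Umarn Canton is at UTC+04:00.
01:30 Umarn Canton − 4h = 21:30 UTC (rolling into the previous day, 27 September 2033).
1 February 2033 is a Tuesday, so the first Monday is February 7 and the third is February 21.
1 October 2033 is a Saturday, so the first Sunday is October 2.
At the standard offset (UTC−11:00), 21:30 UTC − 11h = 10:30 Yaleth standard time.
Daylight saving runs 21 February – 2 October; the standard-time date in Yaleth, September 27, 2033, is inside that window, so Yaleth is at UTC−10:00.
21:30 UTC − 10h = 11:30 Yaleth.

11:30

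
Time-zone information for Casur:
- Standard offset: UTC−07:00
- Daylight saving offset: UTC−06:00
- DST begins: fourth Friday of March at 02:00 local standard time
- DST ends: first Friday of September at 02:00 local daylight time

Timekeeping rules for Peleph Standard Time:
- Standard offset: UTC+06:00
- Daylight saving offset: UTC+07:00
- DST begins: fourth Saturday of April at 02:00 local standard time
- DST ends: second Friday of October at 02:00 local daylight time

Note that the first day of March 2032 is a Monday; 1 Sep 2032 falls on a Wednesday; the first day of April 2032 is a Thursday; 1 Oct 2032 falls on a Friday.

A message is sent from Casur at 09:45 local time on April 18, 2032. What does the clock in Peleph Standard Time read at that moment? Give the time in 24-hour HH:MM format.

1 March 2032 is a Monday, so the first Friday is March 5 and the fourth is March 26.
1 September 2032 is a Wednesday, so the first Friday is September 3.
April 18, 2032 lies within the daylight-saving period (26 March – 3 September), so Casur is on daylight time, UTC−06:00.
09:45 Casur + 6h = 15:45 UTC.
1 April 2032 is a Thursday, so the first Saturday is April 3 and the fourth is April 24.
1 October 2032 is a Friday, so the first Friday is October 1 and the second is October 8.
At the standard offset (UTC+06:00), 15:45 UTC + 6h = 21:45 Peleph Standard Time standard time.
The standard-time date in Peleph Standard Time, April 18, 2032, does not fall between 24 April and 8 October, so daylight saving is not in effect and Peleph Standard Time is at UTC+06:00.
15:45 UTC + 6h = 21:45 Peleph Standard Time.

21:45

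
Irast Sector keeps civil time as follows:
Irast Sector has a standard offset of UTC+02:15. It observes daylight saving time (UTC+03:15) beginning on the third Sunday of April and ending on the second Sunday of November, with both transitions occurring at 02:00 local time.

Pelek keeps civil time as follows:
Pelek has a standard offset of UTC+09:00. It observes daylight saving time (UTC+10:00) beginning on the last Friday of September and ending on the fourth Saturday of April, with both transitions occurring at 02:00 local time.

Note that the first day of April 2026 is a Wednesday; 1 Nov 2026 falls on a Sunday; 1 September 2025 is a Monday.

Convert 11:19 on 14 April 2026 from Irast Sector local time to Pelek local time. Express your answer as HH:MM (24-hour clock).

1 April 2026 is a Wednesday, so the first Sunday is April 5 and the third is April 19.
1 November 2026 is a Sunday, so the first Sunday is November 1 and the second is November 8.
14 April 2026 is outside the daylight-saving period (19 April – 8 November), so Irast Sector is on standard time, UTC+02:15.
11:19 Irast Sector − 2h15m = 09:04 UTC.
1 September 2025 is a Monday, so Fridays fall on 5, 12, 19, 26; the last is September 26.
1 April 2026 is a Wednesday, so the first Saturday is April 4 and the fourth is April 25.
At the standard offset (UTC+09:00), 09:04 UTC + 9h = 18:04 Pelek standard time.
The standard-time date in Pelek, 14 April 2026, falls between 26 September 2025 and 25 April 2026, so daylight saving is in effect and Pelek is at UTC+10:00.
09:04 UTC + 10h = 19:04 Pelek.

19:04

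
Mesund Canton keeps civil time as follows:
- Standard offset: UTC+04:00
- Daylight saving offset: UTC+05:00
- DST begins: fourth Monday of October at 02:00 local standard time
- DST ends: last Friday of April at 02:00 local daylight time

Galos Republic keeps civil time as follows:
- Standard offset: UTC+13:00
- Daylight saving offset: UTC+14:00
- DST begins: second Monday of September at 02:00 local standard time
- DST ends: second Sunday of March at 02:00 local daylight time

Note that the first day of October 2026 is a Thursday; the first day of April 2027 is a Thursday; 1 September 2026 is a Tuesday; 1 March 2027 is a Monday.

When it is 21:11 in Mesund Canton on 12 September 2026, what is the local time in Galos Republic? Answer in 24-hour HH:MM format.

1 October 2026 is a Thursday, so the first Monday is October 5 and the fourth is October 26.
1 April 2027 is a Thursday, so Fridays fall on 2, 9, 16, 23, 30; the last is April 30.
12 September 2026 does not fall between 26 October 2026 and 30 April 2027, so daylight saving is not in effect and Mesund Canton is at UTC+04:00.
21:11 Mesund Canton − 4h = 17:11 UTC.
1 September 2026 is a Tuesday, so the first Monday is September 7 and the second is September 14.
1 March 2027 is a Monday, so the first Sunday is March 7 and the second is March 14.
At the standard offset (UTC+13:00), 17:11 UTC + 13h = 06:11 Galos Republic standard time (rolling into the next day, 13 September 2026).
The standard-time date in Galos Republic, 13 September 2026, does not fall between 14 September 2026 and 14 March 2027, so daylight saving is not in effect and Galos Republic is at UTC+13:00.
17:11 UTC + 13h = 06:11 Galos Republic (rolling into the next day, 13 September 2026).

06:11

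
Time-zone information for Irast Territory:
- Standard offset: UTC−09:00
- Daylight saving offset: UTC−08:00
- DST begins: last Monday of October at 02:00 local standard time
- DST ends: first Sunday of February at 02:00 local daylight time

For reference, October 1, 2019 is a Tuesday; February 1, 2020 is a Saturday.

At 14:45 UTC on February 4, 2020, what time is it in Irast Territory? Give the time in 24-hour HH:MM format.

1 October 2019 is a Tuesday, so Mondays fall on 7, 14, 21, 28; the last is October 28.
1 February 2020 is a Saturday, so the first Sunday is February 2.
At the standard offset (UTC−09:00), 14:45 UTC − 9h = 05:45 Irast Territory standard time.
Daylight saving runs 28 October 2019 – 2 February 2020; the standard-time date in Irast Territory, February 4, 2020, is outside that window, so Irast Territory is on standard time at UTC−09:00.
14:45 UTC − 9h = 05:45 local.

05:45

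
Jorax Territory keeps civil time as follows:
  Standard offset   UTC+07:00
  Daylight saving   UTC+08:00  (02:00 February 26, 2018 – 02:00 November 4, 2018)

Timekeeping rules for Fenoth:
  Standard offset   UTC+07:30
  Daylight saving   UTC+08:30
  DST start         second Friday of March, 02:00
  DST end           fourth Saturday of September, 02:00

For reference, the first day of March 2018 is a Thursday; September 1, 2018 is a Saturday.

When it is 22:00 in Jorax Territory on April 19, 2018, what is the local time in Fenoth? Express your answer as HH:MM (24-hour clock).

22:30

April 19, 2018 lies within the daylight-saving period (26 February – 4 November), so Jorax Territory is on daylight time, UTC+08:00.
22:00 Jorax Territory − 8h = 14:00 UTC.
1 March 2018 is a Thursday, so the first Friday is March 2 and the second is March 9.
1 September 2018 is a Saturday, so the first Saturday is September 1 and the fourth is September 22.
At the standard offset (UTC+07:30), 14:00 UTC + 7h30m = 21:30 Fenoth standard time.
The standard-time date in Fenoth, April 19, 2018, falls between 9 March and 22 September, so daylight saving is in effect and Fenoth is at UTC+08:30.
14:00 UTC + 8h30m = 22:30 Fenoth.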